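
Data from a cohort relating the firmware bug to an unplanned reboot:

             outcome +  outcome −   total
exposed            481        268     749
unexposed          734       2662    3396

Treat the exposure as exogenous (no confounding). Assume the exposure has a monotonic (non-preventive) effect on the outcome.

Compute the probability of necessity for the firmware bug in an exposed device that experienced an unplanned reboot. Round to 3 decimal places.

PN ≈ 0.663

p₁ = P(outcome | exposed) = 481/749 = 0.64219
p₀ = P(outcome | unexposed) = 734/3396 = 0.21614
Under exogeneity and monotonicity, PN = (p₁ − p₀) / p₁.
PN = (0.64219 − 0.21614) / 0.64219 = 0.42605 / 0.64219 ≈ 0.6634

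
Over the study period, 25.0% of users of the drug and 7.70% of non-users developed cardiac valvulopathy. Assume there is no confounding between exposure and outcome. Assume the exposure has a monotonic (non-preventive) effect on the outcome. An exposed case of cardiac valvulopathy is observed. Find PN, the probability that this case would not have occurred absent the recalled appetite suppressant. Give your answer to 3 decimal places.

p₁ = 0.25, p₀ = 0.077.
Under exogeneity and monotonicity, PN = (p₁ − p₀) / p₁.
PN = (0.25 − 0.077) / 0.25 = 0.173 / 0.25 ≈ 0.6920

PN ≈ 0.692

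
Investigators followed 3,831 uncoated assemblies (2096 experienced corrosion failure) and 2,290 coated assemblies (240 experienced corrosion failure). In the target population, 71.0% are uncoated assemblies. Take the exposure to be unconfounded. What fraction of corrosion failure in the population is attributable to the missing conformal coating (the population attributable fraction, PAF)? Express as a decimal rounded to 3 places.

p₁ = P(outcome | exposed) = 2096/3831 = 0.54712
p₀ = P(outcome | unexposed) = 240/2290 = 0.1048
Overall risk P(Y=1) = π·p₁ + (1−π)·p₀ = 0.71×0.54712 + 0.29×0.1048 = 0.41885.
Under exogeneity, PAF = [P(Y=1) − p₀] / P(Y=1).
PAF = (0.41885 − 0.1048) / 0.41885 ≈ 0.7498

PAF ≈ 0.750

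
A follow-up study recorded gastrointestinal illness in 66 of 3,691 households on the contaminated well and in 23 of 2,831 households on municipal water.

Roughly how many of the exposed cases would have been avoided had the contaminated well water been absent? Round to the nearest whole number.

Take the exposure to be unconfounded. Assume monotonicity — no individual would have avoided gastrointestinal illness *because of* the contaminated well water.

p₁ = P(outcome | exposed) = 66/3691 = 0.017881
p₀ = P(outcome | unexposed) = 23/2831 = 0.0081243
PN = (p₁ − p₀)/p₁ = (0.017881 − 0.0081243) / 0.017881 ≈ 0.54565.
Attributable cases ≈ PN × (exposed cases) = 0.54565 × 66 ≈ 36.01.

about 36 cases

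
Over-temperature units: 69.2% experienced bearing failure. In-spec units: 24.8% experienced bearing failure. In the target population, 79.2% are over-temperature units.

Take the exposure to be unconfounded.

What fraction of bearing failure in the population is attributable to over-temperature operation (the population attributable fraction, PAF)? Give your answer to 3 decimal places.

PAF ≈ 0.586

p₁ = 0.692, p₀ = 0.248.
Overall risk P(Y=1) = π·p₁ + (1−π)·p₀ = 0.792×0.692 + 0.208×0.248 = 0.59965.
Under exogeneity, PAF = [P(Y=1) − p₀] / P(Y=1).
PAF = (0.59965 − 0.248) / 0.59965 ≈ 0.5864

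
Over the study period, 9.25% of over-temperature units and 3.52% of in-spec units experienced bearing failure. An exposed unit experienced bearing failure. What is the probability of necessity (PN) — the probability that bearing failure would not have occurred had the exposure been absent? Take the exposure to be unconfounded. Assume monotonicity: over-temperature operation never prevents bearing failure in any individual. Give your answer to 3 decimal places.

PN ≈ 0.619

p₁ = 0.0925, p₀ = 0.0352.
Under exogeneity and monotonicity, PN = (p₁ − p₀) / p₁.
PN = (0.0925 − 0.0352) / 0.0925 = 0.0573 / 0.0925 ≈ 0.6195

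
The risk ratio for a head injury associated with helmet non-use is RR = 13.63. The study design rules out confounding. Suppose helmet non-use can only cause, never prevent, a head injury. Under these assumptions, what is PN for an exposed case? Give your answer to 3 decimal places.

Under exogeneity and monotonicity, PN = (RR − 1) / RR = 1 − 1/RR.
PN = (13.63 − 1) / 13.63 = 12.63 / 13.63 ≈ 0.9266

PN ≈ 0.927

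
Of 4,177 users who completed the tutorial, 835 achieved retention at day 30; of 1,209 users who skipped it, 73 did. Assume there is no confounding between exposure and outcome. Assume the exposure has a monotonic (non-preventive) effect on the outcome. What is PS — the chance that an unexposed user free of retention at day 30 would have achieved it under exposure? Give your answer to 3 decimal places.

p₁ = P(outcome | exposed) = 835/4177 = 0.1999
p₀ = P(outcome | unexposed) = 73/1209 = 0.06038
Under exogeneity and monotonicity, PS = (p₁ − p₀) / (1 − p₀).
PS = (0.1999 − 0.06038) / (1 − 0.06038) = 0.13952 / 0.93962 ≈ 0.1485

PS ≈ 0.148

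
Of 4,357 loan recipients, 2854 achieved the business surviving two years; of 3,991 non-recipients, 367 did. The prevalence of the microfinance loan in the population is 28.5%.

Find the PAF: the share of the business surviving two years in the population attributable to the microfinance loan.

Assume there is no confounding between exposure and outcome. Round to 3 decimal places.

PAF ≈ 0.636

p₁ = P(outcome | exposed) = 2854/4357 = 0.65504
p₀ = P(outcome | unexposed) = 367/3991 = 0.091957
Overall risk P(Y=1) = π·p₁ + (1−π)·p₀ = 0.285×0.65504 + 0.715×0.091957 = 0.25243.
Under exogeneity, PAF = [P(Y=1) − p₀] / P(Y=1).
PAF = (0.25243 − 0.091957) / 0.25243 ≈ 0.6357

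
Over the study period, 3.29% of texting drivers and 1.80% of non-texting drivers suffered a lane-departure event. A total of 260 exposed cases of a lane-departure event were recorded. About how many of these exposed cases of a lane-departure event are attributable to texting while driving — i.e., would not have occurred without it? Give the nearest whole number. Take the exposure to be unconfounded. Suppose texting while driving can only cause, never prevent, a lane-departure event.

about 118 cases

p₁ = 0.0329, p₀ = 0.018.
PN = (p₁ − p₀)/p₁ = (0.0329 − 0.018) / 0.0329 ≈ 0.45289.
Attributable cases ≈ PN × (exposed cases) = 0.45289 × 260 ≈ 117.75.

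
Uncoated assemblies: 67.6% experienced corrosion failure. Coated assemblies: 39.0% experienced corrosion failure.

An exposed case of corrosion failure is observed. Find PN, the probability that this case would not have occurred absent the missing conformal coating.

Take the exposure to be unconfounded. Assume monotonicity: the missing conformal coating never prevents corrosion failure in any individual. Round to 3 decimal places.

p₁ = 0.676, p₀ = 0.39.
Under exogeneity and monotonicity, PN = (p₁ − p₀) / p₁.
PN = (0.676 − 0.39) / 0.676 = 0.286 / 0.676 ≈ 0.4231

PN ≈ 0.423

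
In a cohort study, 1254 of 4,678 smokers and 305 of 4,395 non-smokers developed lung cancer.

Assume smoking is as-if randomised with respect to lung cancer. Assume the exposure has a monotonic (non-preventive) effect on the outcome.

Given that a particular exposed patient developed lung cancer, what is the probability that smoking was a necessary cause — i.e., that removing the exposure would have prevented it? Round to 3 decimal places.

PN ≈ 0.741

p₁ = P(outcome | exposed) = 1254/4678 = 0.26806
p₀ = P(outcome | unexposed) = 305/4395 = 0.069397
Under exogeneity and monotonicity, PN = (p₁ − p₀) / p₁.
PN = (0.26806 − 0.069397) / 0.26806 = 0.19867 / 0.26806 ≈ 0.7411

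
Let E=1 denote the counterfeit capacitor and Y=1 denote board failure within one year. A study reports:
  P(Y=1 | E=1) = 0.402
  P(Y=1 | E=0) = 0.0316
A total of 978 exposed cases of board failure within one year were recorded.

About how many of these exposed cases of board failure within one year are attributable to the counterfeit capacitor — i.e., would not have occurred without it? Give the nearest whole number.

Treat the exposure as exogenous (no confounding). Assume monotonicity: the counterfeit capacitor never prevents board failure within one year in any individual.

Let p₁ = 0.402, p₀ = 0.0316.
PN = (p₁ − p₀)/p₁ = (0.402 − 0.0316) / 0.402 ≈ 0.92139.
Attributable cases ≈ PN × (exposed cases) = 0.92139 × 978 ≈ 901.12.

about 901 cases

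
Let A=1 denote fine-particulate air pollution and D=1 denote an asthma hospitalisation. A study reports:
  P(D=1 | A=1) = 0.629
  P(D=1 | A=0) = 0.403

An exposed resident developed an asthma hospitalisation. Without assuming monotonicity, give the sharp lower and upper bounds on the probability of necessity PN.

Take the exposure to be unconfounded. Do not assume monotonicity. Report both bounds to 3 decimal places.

0.359 ≤ PN ≤ 0.949

Let p₁ = 0.629, p₀ = 0.403.
Under exogeneity alone the bounds on PN are max{0,(p₁−p₀)/p₁} ≤ PN ≤ min{1,(1−p₀)/p₁}.
  lower = (p₁ − p₀)/p₁ = 0.226 / 0.629 ≈ 0.3593
  upper = min{1, (1 − p₀)/p₁} = 0.597 / 0.629 ≈ 0.9491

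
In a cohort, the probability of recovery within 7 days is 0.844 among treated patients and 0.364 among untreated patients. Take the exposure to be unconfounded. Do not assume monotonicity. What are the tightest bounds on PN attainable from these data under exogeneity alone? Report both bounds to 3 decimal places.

0.569 ≤ PN ≤ 0.754

Let p₁ = 0.844, p₀ = 0.364.
Under exogeneity alone the bounds on PN are max{0,(p₁−p₀)/p₁} ≤ PN ≤ min{1,(1−p₀)/p₁}.
  lower = (p₁ − p₀)/p₁ = 0.48 / 0.844 ≈ 0.5687
  upper = min{1, (1 − p₀)/p₁} = 0.636 / 0.844 ≈ 0.7536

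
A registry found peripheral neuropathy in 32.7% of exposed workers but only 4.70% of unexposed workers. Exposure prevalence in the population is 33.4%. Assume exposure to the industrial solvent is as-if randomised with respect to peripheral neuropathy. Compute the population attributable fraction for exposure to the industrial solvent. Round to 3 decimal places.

PAF ≈ 0.666

p₁ = 0.327, p₀ = 0.047.
Overall risk P(Y=1) = π·p₁ + (1−π)·p₀ = 0.334×0.327 + 0.666×0.047 = 0.14052.
Under exogeneity, PAF = [P(Y=1) − p₀] / P(Y=1).
PAF = (0.14052 − 0.047) / 0.14052 ≈ 0.6655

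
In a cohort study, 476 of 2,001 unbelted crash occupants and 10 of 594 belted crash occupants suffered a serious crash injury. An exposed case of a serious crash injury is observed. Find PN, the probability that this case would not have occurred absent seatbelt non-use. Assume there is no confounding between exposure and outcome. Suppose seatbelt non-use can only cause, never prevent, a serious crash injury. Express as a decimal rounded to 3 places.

p₁ = P(outcome | exposed) = 476/2001 = 0.23788
p₀ = P(outcome | unexposed) = 10/594 = 0.016835
Under exogeneity and monotonicity, PN = (p₁ − p₀) / p₁.
PN = (0.23788 − 0.016835) / 0.23788 = 0.22105 / 0.23788 ≈ 0.9292

PN ≈ 0.929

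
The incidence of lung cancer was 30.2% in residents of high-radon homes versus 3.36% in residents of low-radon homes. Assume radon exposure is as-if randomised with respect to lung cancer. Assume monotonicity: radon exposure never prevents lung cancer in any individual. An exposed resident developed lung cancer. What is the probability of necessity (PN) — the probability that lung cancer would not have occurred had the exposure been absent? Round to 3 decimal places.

p₁ = 0.302, p₀ = 0.0336.
Under exogeneity and monotonicity, PN = (p₁ − p₀) / p₁.
PN = (0.302 − 0.0336) / 0.302 = 0.2684 / 0.302 ≈ 0.8887

PN ≈ 0.889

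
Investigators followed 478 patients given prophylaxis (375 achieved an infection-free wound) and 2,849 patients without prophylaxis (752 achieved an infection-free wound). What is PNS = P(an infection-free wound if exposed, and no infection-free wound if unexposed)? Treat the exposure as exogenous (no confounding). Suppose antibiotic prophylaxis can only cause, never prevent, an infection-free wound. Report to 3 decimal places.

PNS ≈ 0.521

p₁ = P(outcome | exposed) = 375/478 = 0.78452
p₀ = P(outcome | unexposed) = 752/2849 = 0.26395
Under exogeneity and monotonicity, PNS = p₁ − p₀.
PNS = 0.78452 − 0.26395 = 0.52057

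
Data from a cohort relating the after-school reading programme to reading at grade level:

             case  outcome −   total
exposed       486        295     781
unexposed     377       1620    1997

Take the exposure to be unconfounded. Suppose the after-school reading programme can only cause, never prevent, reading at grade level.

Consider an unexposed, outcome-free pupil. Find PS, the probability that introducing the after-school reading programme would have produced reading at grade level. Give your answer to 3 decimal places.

PS ≈ 0.534

p₁ = P(outcome | exposed) = 486/781 = 0.62228
p₀ = P(outcome | unexposed) = 377/1997 = 0.18878
Under exogeneity and monotonicity, PS = (p₁ − p₀) / (1 − p₀).
PS = (0.62228 − 0.18878) / (1 − 0.18878) = 0.4335 / 0.81122 ≈ 0.5344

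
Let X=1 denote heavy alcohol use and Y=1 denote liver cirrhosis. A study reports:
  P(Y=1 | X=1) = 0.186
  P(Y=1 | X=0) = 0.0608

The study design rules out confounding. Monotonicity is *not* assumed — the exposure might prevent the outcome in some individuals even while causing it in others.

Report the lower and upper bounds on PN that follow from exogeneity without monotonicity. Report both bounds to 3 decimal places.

Let p₁ = 0.186, p₀ = 0.0608.
Under exogeneity alone the bounds on PN are max{0,(p₁−p₀)/p₁} ≤ PN ≤ min{1,(1−p₀)/p₁}.
  lower = (p₁ − p₀)/p₁ = 0.1252 / 0.186 ≈ 0.6731
  upper = min{1, (1 − p₀)/p₁} = 0.9392 / 0.186 ≈ 5.0495 → capped at 1

0.673 ≤ PN ≤ 1.000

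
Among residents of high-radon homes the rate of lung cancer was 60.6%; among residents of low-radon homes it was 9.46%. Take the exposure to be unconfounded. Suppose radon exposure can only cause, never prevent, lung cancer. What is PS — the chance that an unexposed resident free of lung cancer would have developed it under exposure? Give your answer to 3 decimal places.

PS ≈ 0.565

p₁ = 0.606, p₀ = 0.0946.
Under exogeneity and monotonicity, PS = (p₁ − p₀) / (1 − p₀).
PS = (0.606 − 0.0946) / (1 − 0.0946) = 0.5114 / 0.9054 ≈ 0.5648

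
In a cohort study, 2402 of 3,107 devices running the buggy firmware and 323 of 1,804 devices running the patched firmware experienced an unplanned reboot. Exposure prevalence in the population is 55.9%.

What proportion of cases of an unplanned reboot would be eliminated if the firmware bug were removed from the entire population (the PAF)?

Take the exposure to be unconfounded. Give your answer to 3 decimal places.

p₁ = P(outcome | exposed) = 2402/3107 = 0.77309
p₀ = P(outcome | unexposed) = 323/1804 = 0.17905
Overall risk P(Y=1) = π·p₁ + (1−π)·p₀ = 0.559×0.77309 + 0.441×0.17905 = 0.51112.
Under exogeneity, PAF = [P(Y=1) − p₀] / P(Y=1).
PAF = (0.51112 − 0.17905) / 0.51112 ≈ 0.6497

PAF ≈ 0.650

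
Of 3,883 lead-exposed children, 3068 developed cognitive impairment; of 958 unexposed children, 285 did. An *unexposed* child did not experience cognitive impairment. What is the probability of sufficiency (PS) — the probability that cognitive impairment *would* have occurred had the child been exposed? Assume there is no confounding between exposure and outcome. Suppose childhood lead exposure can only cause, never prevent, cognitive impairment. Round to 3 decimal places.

p₁ = P(outcome | exposed) = 3068/3883 = 0.79011
p₀ = P(outcome | unexposed) = 285/958 = 0.29749
Under exogeneity and monotonicity, PS = (p₁ − p₀) / (1 − p₀).
PS = (0.79011 − 0.29749) / (1 − 0.29749) = 0.49262 / 0.70251 ≈ 0.7012

PS ≈ 0.701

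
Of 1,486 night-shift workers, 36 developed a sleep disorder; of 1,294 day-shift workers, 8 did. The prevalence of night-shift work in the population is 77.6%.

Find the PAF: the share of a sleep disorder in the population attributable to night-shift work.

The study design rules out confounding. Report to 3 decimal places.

PAF ≈ 0.694

p₁ = P(outcome | exposed) = 36/1486 = 0.024226
p₀ = P(outcome | unexposed) = 8/1294 = 0.0061824
Overall risk P(Y=1) = π·p₁ + (1−π)·p₀ = 0.776×0.024226 + 0.224×0.0061824 = 0.020184.
Under exogeneity, PAF = [P(Y=1) − p₀] / P(Y=1).
PAF = (0.020184 − 0.0061824) / 0.020184 ≈ 0.6937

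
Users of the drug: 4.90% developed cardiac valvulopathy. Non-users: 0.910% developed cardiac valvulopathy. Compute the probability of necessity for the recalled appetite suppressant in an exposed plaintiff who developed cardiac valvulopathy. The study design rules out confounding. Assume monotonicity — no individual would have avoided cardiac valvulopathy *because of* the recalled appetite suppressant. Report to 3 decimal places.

p₁ = 0.049, p₀ = 0.0091.
Under exogeneity and monotonicity, PN = (p₁ − p₀) / p₁.
PN = (0.049 − 0.0091) / 0.049 = 0.0399 / 0.049 ≈ 0.8143

PN ≈ 0.814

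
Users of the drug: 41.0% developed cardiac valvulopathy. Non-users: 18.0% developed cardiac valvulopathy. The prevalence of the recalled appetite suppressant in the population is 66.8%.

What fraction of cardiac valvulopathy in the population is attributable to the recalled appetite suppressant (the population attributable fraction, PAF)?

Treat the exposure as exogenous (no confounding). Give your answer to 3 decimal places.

PAF ≈ 0.460

p₁ = 0.41, p₀ = 0.18.
Overall risk P(Y=1) = π·p₁ + (1−π)·p₀ = 0.668×0.41 + 0.332×0.18 = 0.33364.
Under exogeneity, PAF = [P(Y=1) − p₀] / P(Y=1).
PAF = (0.33364 − 0.18) / 0.33364 ≈ 0.4605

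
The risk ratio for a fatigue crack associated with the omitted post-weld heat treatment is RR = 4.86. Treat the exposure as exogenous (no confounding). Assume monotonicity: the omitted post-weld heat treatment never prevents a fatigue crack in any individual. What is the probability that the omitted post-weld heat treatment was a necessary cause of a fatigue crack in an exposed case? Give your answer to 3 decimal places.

Under exogeneity and monotonicity, PN = (RR − 1) / RR = 1 − 1/RR.
PN = (4.86 − 1) / 4.86 = 3.86 / 4.86 ≈ 0.7942

PN ≈ 0.794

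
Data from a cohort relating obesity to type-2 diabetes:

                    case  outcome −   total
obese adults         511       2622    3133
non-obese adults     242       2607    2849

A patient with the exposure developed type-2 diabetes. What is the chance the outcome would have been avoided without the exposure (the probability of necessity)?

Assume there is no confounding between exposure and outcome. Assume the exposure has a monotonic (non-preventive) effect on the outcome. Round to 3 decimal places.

PN ≈ 0.479

p₁ = P(outcome | exposed) = 511/3133 = 0.1631
p₀ = P(outcome | unexposed) = 242/2849 = 0.084942
Under exogeneity and monotonicity, PN = (p₁ − p₀)/p₁.
PN = (0.1631 − 0.084942) / 0.1631 ≈ 0.4792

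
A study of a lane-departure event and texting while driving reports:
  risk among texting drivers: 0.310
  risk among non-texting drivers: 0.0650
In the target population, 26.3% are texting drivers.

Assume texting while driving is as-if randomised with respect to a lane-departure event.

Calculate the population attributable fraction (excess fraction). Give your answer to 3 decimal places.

PAF ≈ 0.498

Let p₁ = 0.31, p₀ = 0.065.
Overall risk P(Y=1) = π·p₁ + (1−π)·p₀ = 0.263×0.31 + 0.737×0.065 = 0.12944.
Under exogeneity, PAF = [P(Y=1) − p₀] / P(Y=1).
PAF = (0.12944 − 0.065) / 0.12944 ≈ 0.4978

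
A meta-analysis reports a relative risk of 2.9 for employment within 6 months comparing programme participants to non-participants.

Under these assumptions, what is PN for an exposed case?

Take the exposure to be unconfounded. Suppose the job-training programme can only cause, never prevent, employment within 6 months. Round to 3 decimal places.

PN ≈ 0.655

Under exogeneity and monotonicity, PN = (RR − 1) / RR = 1 − 1/RR.
PN = (2.9 − 1) / 2.9 = 1.9 / 2.9 ≈ 0.6552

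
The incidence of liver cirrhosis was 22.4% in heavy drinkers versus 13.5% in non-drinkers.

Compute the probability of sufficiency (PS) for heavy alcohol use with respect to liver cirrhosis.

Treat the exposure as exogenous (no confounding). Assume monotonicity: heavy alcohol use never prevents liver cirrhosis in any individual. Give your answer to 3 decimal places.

PS ≈ 0.103

p₁ = 0.224, p₀ = 0.135.
Under exogeneity and monotonicity, PS = (p₁ − p₀) / (1 − p₀).
PS = (0.224 − 0.135) / (1 − 0.135) = 0.089 / 0.865 ≈ 0.1029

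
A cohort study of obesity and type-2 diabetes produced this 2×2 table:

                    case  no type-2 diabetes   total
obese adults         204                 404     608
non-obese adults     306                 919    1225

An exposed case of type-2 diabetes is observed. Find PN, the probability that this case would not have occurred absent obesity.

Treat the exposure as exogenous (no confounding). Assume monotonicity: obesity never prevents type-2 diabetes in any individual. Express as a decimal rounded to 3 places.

PN ≈ 0.256

p₁ = P(outcome | exposed) = 204/608 = 0.33553
p₀ = P(outcome | unexposed) = 306/1225 = 0.2498
Under exogeneity and monotonicity, PN = (p₁ − p₀)/p₁.
PN = (0.33553 − 0.2498) / 0.33553 ≈ 0.2555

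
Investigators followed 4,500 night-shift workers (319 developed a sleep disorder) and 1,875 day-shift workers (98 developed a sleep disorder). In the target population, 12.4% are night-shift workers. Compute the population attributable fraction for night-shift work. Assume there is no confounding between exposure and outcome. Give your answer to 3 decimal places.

p₁ = P(outcome | exposed) = 319/4500 = 0.070889
p₀ = P(outcome | unexposed) = 98/1875 = 0.052267
Overall risk P(Y=1) = π·p₁ + (1−π)·p₀ = 0.124×0.070889 + 0.876×0.052267 = 0.054576.
Under exogeneity, PAF = [P(Y=1) − p₀] / P(Y=1).
PAF = (0.054576 − 0.052267) / 0.054576 ≈ 0.0423

PAF ≈ 0.042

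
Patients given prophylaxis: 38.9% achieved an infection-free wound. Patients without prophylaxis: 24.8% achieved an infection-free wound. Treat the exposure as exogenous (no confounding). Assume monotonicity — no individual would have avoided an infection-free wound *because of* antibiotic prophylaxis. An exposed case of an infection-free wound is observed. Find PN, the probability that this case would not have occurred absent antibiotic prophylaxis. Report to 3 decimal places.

PN ≈ 0.362

p₁ = 0.389, p₀ = 0.248.
Under exogeneity and monotonicity, PN = (p₁ − p₀) / p₁.
PN = (0.389 − 0.248) / 0.389 = 0.141 / 0.389 ≈ 0.3625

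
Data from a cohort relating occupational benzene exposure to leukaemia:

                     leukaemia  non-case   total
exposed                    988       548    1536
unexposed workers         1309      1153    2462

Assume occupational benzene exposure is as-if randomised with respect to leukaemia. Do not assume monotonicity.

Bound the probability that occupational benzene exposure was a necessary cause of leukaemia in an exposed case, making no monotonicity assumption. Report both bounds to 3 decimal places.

0.173 ≤ PN ≤ 0.728

p₁ = P(outcome | exposed) = 988/1536 = 0.64323
p₀ = P(outcome | unexposed) = 1309/2462 = 0.53168
Under exogeneity alone the bounds on PN are max{0,(p₁−p₀)/p₁} ≤ PN ≤ min{1,(1−p₀)/p₁}.
  lower = (p₁ − p₀)/p₁ = 0.11155 / 0.64323 ≈ 0.1734
  upper = min{1, (1 − p₀)/p₁} = 0.46832 / 0.64323 ≈ 0.7281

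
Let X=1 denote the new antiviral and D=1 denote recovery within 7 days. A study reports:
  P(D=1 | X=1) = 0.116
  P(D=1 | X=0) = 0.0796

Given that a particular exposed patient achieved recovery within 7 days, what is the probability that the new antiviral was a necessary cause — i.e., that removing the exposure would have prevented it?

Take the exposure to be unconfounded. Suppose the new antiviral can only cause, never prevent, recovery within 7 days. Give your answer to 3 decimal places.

Let p₁ = 0.116, p₀ = 0.0796.
Under exogeneity and monotonicity, PN = (p₁ − p₀) / p₁.
PN = (0.116 − 0.0796) / 0.116 = 0.0364 / 0.116 ≈ 0.3138

PN ≈ 0.314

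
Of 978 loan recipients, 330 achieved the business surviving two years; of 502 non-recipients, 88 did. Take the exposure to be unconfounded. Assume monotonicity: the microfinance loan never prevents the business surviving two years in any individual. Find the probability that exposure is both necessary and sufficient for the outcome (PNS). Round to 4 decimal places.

p₁ = P(outcome | exposed) = 330/978 = 0.33742
p₀ = P(outcome | unexposed) = 88/502 = 0.1753
Under exogeneity and monotonicity, PNS = p₁ − p₀.
PNS = 0.33742 − 0.1753 = 0.16212

PNS ≈ 0.1621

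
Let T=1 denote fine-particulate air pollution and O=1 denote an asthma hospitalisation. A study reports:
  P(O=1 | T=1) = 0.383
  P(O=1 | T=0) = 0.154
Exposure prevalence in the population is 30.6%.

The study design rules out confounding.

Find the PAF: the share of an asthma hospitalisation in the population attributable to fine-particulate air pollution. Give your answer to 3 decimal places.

PAF ≈ 0.313

Let p₁ = 0.383, p₀ = 0.154.
Overall risk P(Y=1) = π·p₁ + (1−π)·p₀ = 0.306×0.383 + 0.694×0.154 = 0.22407.
Under exogeneity, PAF = [P(Y=1) − p₀] / P(Y=1).
PAF = (0.22407 − 0.154) / 0.22407 ≈ 0.3127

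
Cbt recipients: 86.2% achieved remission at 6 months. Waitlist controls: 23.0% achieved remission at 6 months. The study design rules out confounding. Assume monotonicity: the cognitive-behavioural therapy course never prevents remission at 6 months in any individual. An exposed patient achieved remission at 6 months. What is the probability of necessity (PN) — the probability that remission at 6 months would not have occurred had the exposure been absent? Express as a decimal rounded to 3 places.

PN ≈ 0.733

p₁ = 0.862, p₀ = 0.23.
Under exogeneity and monotonicity, PN = (p₁ − p₀) / p₁.
PN = (0.862 − 0.23) / 0.862 = 0.632 / 0.862 ≈ 0.7332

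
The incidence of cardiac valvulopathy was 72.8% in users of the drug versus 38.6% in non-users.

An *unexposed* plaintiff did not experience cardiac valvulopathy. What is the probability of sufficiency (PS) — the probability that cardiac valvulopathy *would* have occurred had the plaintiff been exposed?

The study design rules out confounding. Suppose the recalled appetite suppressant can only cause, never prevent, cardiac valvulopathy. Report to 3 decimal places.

PS ≈ 0.557

p₁ = 0.728, p₀ = 0.386.
Under exogeneity and monotonicity, PS = (p₁ − p₀) / (1 − p₀).
PS = (0.728 − 0.386) / (1 − 0.386) = 0.342 / 0.614 ≈ 0.5570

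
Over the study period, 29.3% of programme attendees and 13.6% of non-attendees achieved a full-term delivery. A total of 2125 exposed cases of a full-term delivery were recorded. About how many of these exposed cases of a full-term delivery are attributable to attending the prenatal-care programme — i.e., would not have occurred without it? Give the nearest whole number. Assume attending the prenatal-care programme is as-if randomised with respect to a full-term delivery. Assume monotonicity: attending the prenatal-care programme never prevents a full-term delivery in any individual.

p₁ = 0.293, p₀ = 0.136.
PN = (p₁ − p₀)/p₁ = (0.293 − 0.136) / 0.293 ≈ 0.53584.
Attributable cases ≈ PN × (exposed cases) = 0.53584 × 2125 ≈ 1138.65.

about 1139 cases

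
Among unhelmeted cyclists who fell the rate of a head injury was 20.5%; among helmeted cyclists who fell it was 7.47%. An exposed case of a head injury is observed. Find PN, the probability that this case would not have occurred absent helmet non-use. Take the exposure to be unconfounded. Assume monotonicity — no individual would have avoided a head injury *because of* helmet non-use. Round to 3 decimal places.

PN ≈ 0.636

p₁ = 0.205, p₀ = 0.0747.
Under exogeneity and monotonicity, PN = (p₁ − p₀) / p₁.
PN = (0.205 − 0.0747) / 0.205 = 0.1303 / 0.205 ≈ 0.6356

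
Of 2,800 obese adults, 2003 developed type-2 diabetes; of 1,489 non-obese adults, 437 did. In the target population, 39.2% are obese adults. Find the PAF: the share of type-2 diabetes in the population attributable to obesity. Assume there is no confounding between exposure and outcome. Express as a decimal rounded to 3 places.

PAF ≈ 0.360

p₁ = P(outcome | exposed) = 2003/2800 = 0.71536
p₀ = P(outcome | unexposed) = 437/1489 = 0.29349
Overall risk P(Y=1) = π·p₁ + (1−π)·p₀ = 0.392×0.71536 + 0.608×0.29349 = 0.45886.
Under exogeneity, PAF = [P(Y=1) − p₀] / P(Y=1).
PAF = (0.45886 − 0.29349) / 0.45886 ≈ 0.3604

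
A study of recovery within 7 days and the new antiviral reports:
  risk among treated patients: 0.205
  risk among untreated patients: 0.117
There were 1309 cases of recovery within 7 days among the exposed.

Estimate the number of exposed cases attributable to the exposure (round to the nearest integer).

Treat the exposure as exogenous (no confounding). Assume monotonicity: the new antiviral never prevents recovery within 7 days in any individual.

Let p₁ = 0.205, p₀ = 0.117.
PN = (p₁ − p₀)/p₁ = (0.205 − 0.117) / 0.205 ≈ 0.42927.
Attributable cases ≈ PN × (exposed cases) = 0.42927 × 1309 ≈ 561.91.

about 562 cases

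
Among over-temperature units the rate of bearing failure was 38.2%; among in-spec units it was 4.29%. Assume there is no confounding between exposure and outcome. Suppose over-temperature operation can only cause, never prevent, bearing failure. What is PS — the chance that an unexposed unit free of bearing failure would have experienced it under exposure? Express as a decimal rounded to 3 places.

PS ≈ 0.354

p₁ = 0.382, p₀ = 0.0429.
Under exogeneity and monotonicity, PS = (p₁ − p₀) / (1 − p₀).
PS = (0.382 − 0.0429) / (1 − 0.0429) = 0.3391 / 0.9571 ≈ 0.3543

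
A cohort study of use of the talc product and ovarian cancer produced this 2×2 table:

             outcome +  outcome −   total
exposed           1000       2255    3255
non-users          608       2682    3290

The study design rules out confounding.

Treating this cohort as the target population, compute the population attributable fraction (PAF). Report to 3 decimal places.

PAF ≈ 0.248

p₁ = P(outcome | exposed) = 1000/3255 = 0.30722
p₀ = P(outcome | unexposed) = 608/3290 = 0.1848
Exposure prevalence π = 3255/6545 = 0.49733; overall risk P(Y=1) = 0.24568.
Under exogeneity, PAF = [P(Y=1) − p₀]/P(Y=1).
PAF = (0.24568 − 0.1848) / 0.24568 ≈ 0.2478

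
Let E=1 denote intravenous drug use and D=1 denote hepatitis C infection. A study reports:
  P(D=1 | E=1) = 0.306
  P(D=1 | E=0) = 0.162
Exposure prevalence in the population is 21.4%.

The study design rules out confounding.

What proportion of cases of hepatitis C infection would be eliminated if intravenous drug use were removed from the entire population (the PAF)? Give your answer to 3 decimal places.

Let p₁ = 0.306, p₀ = 0.162.
Overall risk P(Y=1) = π·p₁ + (1−π)·p₀ = 0.214×0.306 + 0.786×0.162 = 0.19282.
Under exogeneity, PAF = [P(Y=1) − p₀] / P(Y=1).
PAF = (0.19282 − 0.162) / 0.19282 ≈ 0.1598

PAF ≈ 0.160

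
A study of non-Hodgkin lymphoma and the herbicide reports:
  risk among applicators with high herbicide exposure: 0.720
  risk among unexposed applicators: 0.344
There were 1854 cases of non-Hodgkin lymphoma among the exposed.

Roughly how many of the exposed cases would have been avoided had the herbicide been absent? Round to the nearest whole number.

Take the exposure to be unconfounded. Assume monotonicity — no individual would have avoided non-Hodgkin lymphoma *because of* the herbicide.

about 968 cases

Let p₁ = 0.72, p₀ = 0.344.
PN = (p₁ − p₀)/p₁ = (0.72 − 0.344) / 0.72 ≈ 0.52222.
Attributable cases ≈ PN × (exposed cases) = 0.52222 × 1854 ≈ 968.20.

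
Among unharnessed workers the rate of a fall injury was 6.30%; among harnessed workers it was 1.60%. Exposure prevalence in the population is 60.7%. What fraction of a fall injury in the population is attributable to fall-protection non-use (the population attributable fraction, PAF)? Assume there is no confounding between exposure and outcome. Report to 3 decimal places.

p₁ = 0.063, p₀ = 0.016.
Overall risk P(Y=1) = π·p₁ + (1−π)·p₀ = 0.607×0.063 + 0.393×0.016 = 0.044529.
Under exogeneity, PAF = [P(Y=1) − p₀] / P(Y=1).
PAF = (0.044529 − 0.016) / 0.044529 ≈ 0.6407

PAF ≈ 0.641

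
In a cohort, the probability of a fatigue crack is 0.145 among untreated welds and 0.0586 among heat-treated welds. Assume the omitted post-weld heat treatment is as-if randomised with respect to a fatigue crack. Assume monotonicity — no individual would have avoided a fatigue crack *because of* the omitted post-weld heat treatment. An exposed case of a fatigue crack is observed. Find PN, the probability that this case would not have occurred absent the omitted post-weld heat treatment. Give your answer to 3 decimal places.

PN ≈ 0.596

Let p₁ = 0.145, p₀ = 0.0586.
Under exogeneity and monotonicity, PN = (p₁ − p₀) / p₁.
PN = (0.145 − 0.0586) / 0.145 = 0.0864 / 0.145 ≈ 0.5959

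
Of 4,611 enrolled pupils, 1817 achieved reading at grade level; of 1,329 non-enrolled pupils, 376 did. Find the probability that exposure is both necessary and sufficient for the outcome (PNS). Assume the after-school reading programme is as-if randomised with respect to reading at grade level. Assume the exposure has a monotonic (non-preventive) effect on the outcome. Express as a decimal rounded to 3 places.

p₁ = P(outcome | exposed) = 1817/4611 = 0.39406
p₀ = P(outcome | unexposed) = 376/1329 = 0.28292
Under exogeneity and monotonicity, PNS = p₁ − p₀.
PNS = 0.39406 − 0.28292 = 0.11114

PNS ≈ 0.111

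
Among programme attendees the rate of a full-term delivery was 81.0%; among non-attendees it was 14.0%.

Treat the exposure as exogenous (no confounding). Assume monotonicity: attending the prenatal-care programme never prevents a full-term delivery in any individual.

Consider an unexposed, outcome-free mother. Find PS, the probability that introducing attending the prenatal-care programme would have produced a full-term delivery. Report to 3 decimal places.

PS ≈ 0.779

p₁ = 0.81, p₀ = 0.14.
Under exogeneity and monotonicity, PS = (p₁ − p₀) / (1 − p₀).
PS = (0.81 − 0.14) / (1 − 0.14) = 0.67 / 0.86 ≈ 0.7791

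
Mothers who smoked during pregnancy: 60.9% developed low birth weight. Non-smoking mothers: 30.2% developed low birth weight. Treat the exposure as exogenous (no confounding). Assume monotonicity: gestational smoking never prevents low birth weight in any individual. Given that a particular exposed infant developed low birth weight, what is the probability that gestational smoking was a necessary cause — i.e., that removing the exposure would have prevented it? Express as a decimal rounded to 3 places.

p₁ = 0.609, p₀ = 0.302.
Under exogeneity and monotonicity, PN = (p₁ − p₀) / p₁.
PN = (0.609 − 0.302) / 0.609 = 0.307 / 0.609 ≈ 0.5041

PN ≈ 0.504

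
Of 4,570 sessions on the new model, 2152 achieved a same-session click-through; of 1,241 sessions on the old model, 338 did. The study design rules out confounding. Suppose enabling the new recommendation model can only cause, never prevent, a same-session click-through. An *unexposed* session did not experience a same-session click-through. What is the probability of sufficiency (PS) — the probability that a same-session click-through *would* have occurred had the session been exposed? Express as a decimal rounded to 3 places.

p₁ = P(outcome | exposed) = 2152/4570 = 0.4709
p₀ = P(outcome | unexposed) = 338/1241 = 0.27236
Under exogeneity and monotonicity, PS = (p₁ − p₀) / (1 − p₀).
PS = (0.4709 − 0.27236) / (1 − 0.27236) = 0.19854 / 0.72764 ≈ 0.2728

PS ≈ 0.273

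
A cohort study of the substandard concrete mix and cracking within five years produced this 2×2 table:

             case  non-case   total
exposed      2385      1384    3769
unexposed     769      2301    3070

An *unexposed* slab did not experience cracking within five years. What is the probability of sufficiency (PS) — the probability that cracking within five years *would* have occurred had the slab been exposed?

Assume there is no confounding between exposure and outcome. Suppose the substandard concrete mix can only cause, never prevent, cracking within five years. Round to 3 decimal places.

PS ≈ 0.510

p₁ = P(outcome | exposed) = 2385/3769 = 0.63279
p₀ = P(outcome | unexposed) = 769/3070 = 0.25049
Under exogeneity and monotonicity, PS = (p₁ − p₀)/(1 − p₀).
PS = (0.63279 − 0.25049) / 0.74951 ≈ 0.5101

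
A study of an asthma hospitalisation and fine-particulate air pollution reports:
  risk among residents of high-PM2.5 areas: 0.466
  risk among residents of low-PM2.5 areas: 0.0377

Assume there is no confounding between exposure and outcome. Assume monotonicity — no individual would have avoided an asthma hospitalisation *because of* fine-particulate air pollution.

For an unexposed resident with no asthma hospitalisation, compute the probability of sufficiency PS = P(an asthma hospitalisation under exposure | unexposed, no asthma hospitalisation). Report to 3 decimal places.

PS ≈ 0.445

Let p₁ = 0.466, p₀ = 0.0377.
Under exogeneity and monotonicity, PS = (p₁ − p₀) / (1 − p₀).
PS = (0.466 − 0.0377) / (1 − 0.0377) = 0.4283 / 0.9623 ≈ 0.4451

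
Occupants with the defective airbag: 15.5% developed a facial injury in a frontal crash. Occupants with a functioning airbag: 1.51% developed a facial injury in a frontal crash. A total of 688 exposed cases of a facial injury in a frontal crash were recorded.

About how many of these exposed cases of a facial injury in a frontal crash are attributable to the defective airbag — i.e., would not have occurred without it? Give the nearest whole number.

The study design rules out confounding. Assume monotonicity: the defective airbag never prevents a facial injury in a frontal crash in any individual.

about 621 cases

p₁ = 0.155, p₀ = 0.0151.
PN = (p₁ − p₀)/p₁ = (0.155 − 0.0151) / 0.155 ≈ 0.90258.
Attributable cases ≈ PN × (exposed cases) = 0.90258 × 688 ≈ 620.98.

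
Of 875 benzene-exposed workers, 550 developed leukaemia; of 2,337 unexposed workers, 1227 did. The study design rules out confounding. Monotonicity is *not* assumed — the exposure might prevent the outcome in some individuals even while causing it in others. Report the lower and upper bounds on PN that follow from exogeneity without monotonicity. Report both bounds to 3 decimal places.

p₁ = P(outcome | exposed) = 550/875 = 0.62857
p₀ = P(outcome | unexposed) = 1227/2337 = 0.52503
Under exogeneity alone the bounds on PN are max{0,(p₁−p₀)/p₁} ≤ PN ≤ min{1,(1−p₀)/p₁}.
  lower = (p₁ − p₀)/p₁ = 0.10354 / 0.62857 ≈ 0.1647
  upper = min{1, (1 − p₀)/p₁} = 0.47497 / 0.62857 ≈ 0.7556

0.165 ≤ PN ≤ 0.756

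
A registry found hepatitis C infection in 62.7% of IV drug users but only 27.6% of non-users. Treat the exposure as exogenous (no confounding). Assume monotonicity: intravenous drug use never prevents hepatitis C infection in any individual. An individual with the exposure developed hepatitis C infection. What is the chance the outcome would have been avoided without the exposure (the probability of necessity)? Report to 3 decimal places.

p₁ = 0.627, p₀ = 0.276.
Under exogeneity and monotonicity, PN = (p₁ − p₀) / p₁.
PN = (0.627 − 0.276) / 0.627 = 0.351 / 0.627 ≈ 0.5598

PN ≈ 0.560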